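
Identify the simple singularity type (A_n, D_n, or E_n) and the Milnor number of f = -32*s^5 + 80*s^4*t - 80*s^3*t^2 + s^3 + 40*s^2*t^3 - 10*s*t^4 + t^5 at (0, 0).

The Hessian of f at 0 has rank 0. Corank 2; j^3 = s^3 is a perfect cube, so E-series; the 5-jet and mu = 8 give E_8.

Type E_{8}, Milnor number mu = 8.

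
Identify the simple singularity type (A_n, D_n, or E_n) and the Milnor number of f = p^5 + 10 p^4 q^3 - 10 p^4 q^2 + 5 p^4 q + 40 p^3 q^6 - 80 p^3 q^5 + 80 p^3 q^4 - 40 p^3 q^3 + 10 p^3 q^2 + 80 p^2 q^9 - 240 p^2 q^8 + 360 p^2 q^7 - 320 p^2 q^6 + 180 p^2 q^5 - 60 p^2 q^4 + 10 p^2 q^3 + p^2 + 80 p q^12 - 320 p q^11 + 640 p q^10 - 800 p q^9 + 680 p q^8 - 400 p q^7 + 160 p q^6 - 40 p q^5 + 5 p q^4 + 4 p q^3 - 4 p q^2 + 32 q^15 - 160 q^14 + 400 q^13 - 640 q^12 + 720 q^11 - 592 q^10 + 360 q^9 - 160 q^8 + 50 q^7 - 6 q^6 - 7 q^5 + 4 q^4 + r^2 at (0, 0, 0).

Type A_{4}, Milnor number mu = 4.

The Hessian of f at 0 has rank 2. Corank 1: A-series; mu = 4 gives A_4.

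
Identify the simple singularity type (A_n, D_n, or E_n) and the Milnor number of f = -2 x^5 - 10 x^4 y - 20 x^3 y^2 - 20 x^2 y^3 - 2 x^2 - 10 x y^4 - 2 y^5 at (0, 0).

Type A_{4}, Milnor number mu = 4.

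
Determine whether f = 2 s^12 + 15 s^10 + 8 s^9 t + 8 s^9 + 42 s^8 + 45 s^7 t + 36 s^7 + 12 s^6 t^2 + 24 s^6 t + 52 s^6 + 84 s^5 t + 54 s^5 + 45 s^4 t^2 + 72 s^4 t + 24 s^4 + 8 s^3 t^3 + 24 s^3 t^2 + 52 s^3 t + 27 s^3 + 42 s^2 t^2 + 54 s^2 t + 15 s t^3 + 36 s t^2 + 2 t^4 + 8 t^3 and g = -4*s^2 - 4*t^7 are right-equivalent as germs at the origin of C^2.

No.

The Hessian of f at 0 has rank 0. Corank 2; j^3 = (3*s + 2*t)^3 is a perfect cube, so E-series; the 4-jet and mu = 7 give E_7. The Hessian of g at 0 has rank 1. Corank 1: A-series; mu = 6 gives A_6. f is E_7 but g is A_6, hence not right-equivalent.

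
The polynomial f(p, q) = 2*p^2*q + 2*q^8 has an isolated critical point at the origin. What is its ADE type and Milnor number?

Type D_9, Milnor number mu = 9.

The Hessian of f at 0 has rank 0. Corank 2; j^3 = 2*p^2*q has shape L^2 M (L != M), so D-series; mu = 9 gives D_9.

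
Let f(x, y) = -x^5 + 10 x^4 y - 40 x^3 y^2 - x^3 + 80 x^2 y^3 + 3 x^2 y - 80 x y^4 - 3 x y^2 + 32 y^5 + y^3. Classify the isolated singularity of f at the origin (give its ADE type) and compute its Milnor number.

Type E8, Milnor number mu = 8.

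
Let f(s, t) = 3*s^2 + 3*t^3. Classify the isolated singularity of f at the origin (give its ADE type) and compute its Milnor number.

Type A_{2}, Milnor number mu = 2.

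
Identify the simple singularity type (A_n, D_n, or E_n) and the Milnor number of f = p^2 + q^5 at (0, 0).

Type A4, Milnor number mu = 4.

The Hessian of f at 0 has rank 1. Corank 1: A-series; mu = 4 gives A_4.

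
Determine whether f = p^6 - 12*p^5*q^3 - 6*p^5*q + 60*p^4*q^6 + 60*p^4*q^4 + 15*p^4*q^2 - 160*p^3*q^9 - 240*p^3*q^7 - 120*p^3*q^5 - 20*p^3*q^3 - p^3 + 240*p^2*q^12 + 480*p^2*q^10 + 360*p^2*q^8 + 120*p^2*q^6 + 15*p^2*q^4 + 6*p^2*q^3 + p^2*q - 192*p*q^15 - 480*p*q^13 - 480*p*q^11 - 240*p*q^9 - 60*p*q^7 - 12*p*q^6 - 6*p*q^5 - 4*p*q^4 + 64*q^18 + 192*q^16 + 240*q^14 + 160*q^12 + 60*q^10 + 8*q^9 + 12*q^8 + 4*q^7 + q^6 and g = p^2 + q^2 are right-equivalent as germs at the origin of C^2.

The Hessian of f at 0 is [[0, 0], [0, 0]] with rank 0, so corank 2. A Groebner basis of the Jacobian ideal J(f) in C{p,q} is {p^2/2 - p*q/2 + q^4, p^3, p^2*q, p^2/3 + p*q^2}; counting standard monomials gives mu = 7. Corank 2; j^3 = -p^2*(p - q) has shape L^2 M (L != M), so D-series; mu = 7 gives D_7. The Hessian of g at 0 is [[2, 0], [0, 2]] with rank 2, so corank 0. A Groebner basis of the Jacobian ideal J(g) in C{p,q} is {p, q}; counting standard monomials gives mu = 1. Corank 0: nondegenerate Morse point, so A_1. f is D_7 but g is A_1, hence not right-equivalent.

No.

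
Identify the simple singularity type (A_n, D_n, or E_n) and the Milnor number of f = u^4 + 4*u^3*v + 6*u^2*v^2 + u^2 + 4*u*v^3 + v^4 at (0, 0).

Type A_3, Milnor number mu = 3.

The Hessian of f at 0 has rank 1. Corank 1: A-series; mu = 3 gives A_3.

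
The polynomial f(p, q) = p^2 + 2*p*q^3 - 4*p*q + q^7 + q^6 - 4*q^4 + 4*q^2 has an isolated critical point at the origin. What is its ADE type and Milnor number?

The Hessian of f at 0 has rank 1. Corank 1: A-series; mu = 6 gives A_6.

Type A_{6}, Milnor number mu = 6.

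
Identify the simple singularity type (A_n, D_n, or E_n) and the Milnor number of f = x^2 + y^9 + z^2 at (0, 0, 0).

The Hessian of f at 0 has rank 2. Corank 1: A-series; mu = 8 gives A_8.

Type A8, Milnor number mu = 8.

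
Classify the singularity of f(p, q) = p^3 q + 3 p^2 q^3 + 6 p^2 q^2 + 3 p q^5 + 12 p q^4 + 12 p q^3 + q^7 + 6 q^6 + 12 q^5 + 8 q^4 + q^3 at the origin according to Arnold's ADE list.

The Hessian of f at 0 has rank 0. Corank 2; j^3 = q^3 is a perfect cube, so E-series; the 4-jet and mu = 7 give E_7.

E7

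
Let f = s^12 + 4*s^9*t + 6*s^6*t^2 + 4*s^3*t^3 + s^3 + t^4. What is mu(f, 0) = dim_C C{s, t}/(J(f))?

6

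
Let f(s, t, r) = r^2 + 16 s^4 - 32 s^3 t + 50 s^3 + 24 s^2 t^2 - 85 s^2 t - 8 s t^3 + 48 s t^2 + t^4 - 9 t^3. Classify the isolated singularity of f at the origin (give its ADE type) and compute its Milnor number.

Type D_5, Milnor number mu = 5.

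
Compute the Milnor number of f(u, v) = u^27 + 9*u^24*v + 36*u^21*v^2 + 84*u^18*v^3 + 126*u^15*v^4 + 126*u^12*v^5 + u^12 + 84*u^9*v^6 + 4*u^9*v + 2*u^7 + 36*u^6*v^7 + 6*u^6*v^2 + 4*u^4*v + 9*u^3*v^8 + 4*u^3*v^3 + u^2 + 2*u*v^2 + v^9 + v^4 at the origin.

The Hessian of f at 0 has rank 1. Corank 1: A-series; mu = 8 gives A_8.

8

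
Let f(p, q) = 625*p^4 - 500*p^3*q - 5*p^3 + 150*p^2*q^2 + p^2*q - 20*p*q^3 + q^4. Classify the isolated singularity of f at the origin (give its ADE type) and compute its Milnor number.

The Hessian of f at 0 is [[0, 0], [0, 0]] with rank 0, so corank 2. A Groebner basis of the Jacobian ideal J(f) in C{p,q} is {p*q^2, p*q/20 + q^3, p^2 - p*q/5}; counting standard monomials gives mu = 5. Corank 2; j^3 = -p^2*(5*p - q) has shape L^2 M (L != M), so D-series; mu = 5 gives D_5.

Type D_5, Milnor number mu = 5.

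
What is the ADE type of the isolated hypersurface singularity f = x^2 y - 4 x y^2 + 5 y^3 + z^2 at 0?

D_4

The Hessian of f at 0 has rank 1. Corank 2; j^3 = y*(x^2 - 4*x*y + 5*y^2) splits into three distinct lines over C (the quadratic factor has nonzero discriminant), so D_4.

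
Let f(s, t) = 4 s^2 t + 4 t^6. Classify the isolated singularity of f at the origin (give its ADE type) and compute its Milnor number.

Type D7, Milnor number mu = 7.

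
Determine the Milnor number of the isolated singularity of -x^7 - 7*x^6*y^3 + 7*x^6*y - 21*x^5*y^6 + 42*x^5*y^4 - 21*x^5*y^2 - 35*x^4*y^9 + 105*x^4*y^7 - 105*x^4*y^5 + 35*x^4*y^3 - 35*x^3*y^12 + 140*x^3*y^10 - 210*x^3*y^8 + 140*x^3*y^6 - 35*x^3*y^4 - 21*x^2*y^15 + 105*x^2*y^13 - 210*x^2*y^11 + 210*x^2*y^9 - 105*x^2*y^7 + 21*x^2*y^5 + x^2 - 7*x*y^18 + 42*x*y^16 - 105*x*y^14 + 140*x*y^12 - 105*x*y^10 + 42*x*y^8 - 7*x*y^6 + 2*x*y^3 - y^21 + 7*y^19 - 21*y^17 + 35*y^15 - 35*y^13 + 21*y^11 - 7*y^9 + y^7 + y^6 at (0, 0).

6

The Hessian of f at 0 has rank 1. Corank 1: A-series; mu = 6 gives A_6.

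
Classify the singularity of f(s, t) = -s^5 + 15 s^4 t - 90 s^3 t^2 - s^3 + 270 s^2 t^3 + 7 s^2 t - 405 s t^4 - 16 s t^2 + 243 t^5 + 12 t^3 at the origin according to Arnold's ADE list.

The Hessian of f at 0 has rank 0. Corank 2; j^3 = -(s - 3*t)*(s - 2*t)^2 has shape L^2 M (L != M), so D-series; mu = 6 gives D_6.

D_{6}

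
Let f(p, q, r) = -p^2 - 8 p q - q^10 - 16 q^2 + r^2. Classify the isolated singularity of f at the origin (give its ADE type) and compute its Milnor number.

Type A_9, Milnor number mu = 9.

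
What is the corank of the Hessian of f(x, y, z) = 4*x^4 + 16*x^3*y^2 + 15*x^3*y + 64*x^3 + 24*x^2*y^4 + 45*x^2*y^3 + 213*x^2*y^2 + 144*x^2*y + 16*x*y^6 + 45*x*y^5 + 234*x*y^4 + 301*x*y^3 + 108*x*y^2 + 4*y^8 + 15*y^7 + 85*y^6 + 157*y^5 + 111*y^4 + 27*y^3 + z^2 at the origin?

2

Hessian at 0 has rank 1.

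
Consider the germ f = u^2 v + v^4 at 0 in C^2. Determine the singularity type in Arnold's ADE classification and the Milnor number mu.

The Hessian of f at 0 has rank 0. Corank 2; j^3 = u^2*v has shape L^2 M (L != M), so D-series; mu = 5 gives D_5.

Type D_5, Milnor number mu = 5.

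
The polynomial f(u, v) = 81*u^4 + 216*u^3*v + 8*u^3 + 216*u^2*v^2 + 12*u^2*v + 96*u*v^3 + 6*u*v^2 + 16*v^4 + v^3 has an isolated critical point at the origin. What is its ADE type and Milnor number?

The Hessian of f at 0 has rank 0. Corank 2; j^3 = (2*u + v)^3 is a perfect cube, so E-series; the 4-jet and mu = 6 give E_6.

Type E_6, Milnor number mu = 6.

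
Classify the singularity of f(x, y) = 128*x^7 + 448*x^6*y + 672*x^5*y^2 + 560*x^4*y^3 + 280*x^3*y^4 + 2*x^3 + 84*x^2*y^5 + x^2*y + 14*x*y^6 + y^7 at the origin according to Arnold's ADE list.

D8

The Hessian of f at 0 has rank 0. Corank 2; j^3 = x^2*(2*x + y) has shape L^2 M (L != M), so D-series; mu = 8 gives D_8.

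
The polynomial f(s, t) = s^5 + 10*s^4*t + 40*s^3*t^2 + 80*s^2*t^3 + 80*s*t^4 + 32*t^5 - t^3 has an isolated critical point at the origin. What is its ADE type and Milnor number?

The Hessian of f at 0 is [[0, 0], [0, 0]] with rank 0, so corank 2. A Groebner basis of the Jacobian ideal J(f) in C{s,t} is {s^4 + 8*s^3*t, t^2}; counting standard monomials gives mu = 8. Corank 2; j^3 = -t^3 is a perfect cube, so E-series; the 5-jet and mu = 8 give E_8.

Type E_{8}, Milnor number mu = 8.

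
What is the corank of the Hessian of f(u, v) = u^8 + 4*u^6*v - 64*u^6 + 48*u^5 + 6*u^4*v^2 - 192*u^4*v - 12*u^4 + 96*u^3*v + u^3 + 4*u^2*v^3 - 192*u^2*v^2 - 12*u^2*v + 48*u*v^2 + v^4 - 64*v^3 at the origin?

2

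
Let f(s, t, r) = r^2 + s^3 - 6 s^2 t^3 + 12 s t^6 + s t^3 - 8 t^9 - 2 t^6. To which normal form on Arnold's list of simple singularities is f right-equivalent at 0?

E_{7}

The Hessian of f at 0 is [[0, 0, 0], [0, 0, 0], [0, 0, 2]] with rank 1, so corank 2. A Groebner basis of the Jacobian ideal J(f) in C{s,t,r} is {s^3, s*t^2, 3*s^2 + t^3, r}; counting standard monomials gives mu = 7. Corank 2; j^3 = s^3 is a perfect cube, so E-series; the 4-jet and mu = 7 give E_7.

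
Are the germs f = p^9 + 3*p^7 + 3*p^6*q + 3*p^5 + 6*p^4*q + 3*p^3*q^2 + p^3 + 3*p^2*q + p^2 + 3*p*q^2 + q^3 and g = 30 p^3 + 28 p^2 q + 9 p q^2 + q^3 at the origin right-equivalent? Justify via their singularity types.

The Hessian of f at 0 is [[2, 0], [0, 0]] with rank 1, so corank 1. A Groebner basis of the Jacobian ideal J(f) in C{p,q} is {q^2, p}; counting standard monomials gives mu = 2. Corank 1: A-series; mu = 2 gives A_2. The Hessian of g at 0 is [[0, 0], [0, 0]] with rank 0, so corank 2. A Groebner basis of the Jacobian ideal J(g) in C{p,q} is {q^3, p^2 - 3*q^2/26, p*q + 9*q^2/26}; counting standard monomials gives mu = 4. Corank 2; j^3 = (3*p + q)*(10*p^2 + 6*p*q + q^2) splits into three distinct lines over C (the quadratic factor has nonzero discriminant), so D_4. f is A_2 but g is D_4, hence not right-equivalent.

No.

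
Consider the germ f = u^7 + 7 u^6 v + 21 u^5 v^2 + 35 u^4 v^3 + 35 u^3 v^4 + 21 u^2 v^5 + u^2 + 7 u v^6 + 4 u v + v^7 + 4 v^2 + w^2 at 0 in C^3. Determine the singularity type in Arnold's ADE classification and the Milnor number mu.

The Hessian of f at 0 has rank 2. Corank 1: A-series; mu = 6 gives A_6.

Type A6, Milnor number mu = 6.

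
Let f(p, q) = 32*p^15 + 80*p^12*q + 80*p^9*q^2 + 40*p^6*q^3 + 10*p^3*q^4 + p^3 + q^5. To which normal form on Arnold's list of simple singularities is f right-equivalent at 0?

The Hessian of f at 0 has rank 0. Corank 2; j^3 = p^3 is a perfect cube, so E-series; the 5-jet and mu = 8 give E_8.

E_8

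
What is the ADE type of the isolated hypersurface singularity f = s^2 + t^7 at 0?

The Hessian of f at 0 has rank 1. Corank 1: A-series; mu = 6 gives A_6.

A_6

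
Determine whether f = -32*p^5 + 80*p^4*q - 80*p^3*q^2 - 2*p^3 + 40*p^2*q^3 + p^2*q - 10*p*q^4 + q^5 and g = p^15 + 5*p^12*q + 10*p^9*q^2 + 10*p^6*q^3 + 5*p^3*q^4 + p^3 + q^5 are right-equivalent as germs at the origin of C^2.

No.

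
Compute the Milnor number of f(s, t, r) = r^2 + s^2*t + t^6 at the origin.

The Hessian of f at 0 has rank 1. Corank 2; j^3 = s^2*t has shape L^2 M (L != M), so D-series; mu = 7 gives D_7.

7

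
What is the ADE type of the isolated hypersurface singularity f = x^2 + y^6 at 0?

A5

The Hessian of f at 0 has rank 1. Corank 1: A-series; mu = 5 gives A_5.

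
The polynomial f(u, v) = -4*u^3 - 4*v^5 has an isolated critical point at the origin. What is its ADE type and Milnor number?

Type E_8, Milnor number mu = 8.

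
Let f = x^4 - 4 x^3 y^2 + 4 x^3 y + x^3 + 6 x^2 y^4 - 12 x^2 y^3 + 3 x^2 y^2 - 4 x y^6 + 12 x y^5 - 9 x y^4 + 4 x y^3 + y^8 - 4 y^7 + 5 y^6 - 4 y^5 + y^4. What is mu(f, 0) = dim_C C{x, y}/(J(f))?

6

The Hessian of f at 0 is [[0, 0], [0, 0]] with rank 0, so corank 2. A Groebner basis of the Jacobian ideal J(f) in C{x,y} is {x^3, x^2*y, -x^2/2 + x*y^2, 3*x^2/2 + y^3}; counting standard monomials gives mu = 6. Corank 2; j^3 = x^3 is a perfect cube, so E-series; the 4-jet and mu = 6 give E_6.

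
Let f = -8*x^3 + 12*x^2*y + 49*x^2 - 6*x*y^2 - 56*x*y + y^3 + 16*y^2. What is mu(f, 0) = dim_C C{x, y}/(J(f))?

The Hessian of f at 0 has rank 1. Corank 1: A-series; mu = 2 gives A_2.

2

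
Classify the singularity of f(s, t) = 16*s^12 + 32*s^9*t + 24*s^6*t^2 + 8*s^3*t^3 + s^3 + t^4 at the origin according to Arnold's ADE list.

E6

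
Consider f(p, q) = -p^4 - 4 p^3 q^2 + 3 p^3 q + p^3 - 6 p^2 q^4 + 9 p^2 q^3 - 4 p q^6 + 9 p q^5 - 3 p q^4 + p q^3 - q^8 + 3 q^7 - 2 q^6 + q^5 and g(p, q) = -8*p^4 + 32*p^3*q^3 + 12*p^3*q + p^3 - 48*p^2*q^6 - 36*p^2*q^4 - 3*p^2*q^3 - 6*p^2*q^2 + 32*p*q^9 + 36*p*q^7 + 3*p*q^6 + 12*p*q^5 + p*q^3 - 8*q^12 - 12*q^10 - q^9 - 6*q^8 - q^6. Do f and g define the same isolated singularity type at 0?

The Hessian of f at 0 has rank 0. Corank 2; j^3 = p^3 is a perfect cube, so E-series; the 4-jet and mu = 7 give E_7. The Hessian of g at 0 has rank 0. Corank 2; j^3 = p^3 is a perfect cube, so E-series; the 4-jet and mu = 7 give E_7. Both have type E_7, hence right-equivalent.

Yes.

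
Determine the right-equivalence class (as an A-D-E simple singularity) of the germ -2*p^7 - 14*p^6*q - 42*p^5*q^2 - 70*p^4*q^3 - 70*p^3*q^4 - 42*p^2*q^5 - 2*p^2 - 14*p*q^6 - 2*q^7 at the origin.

The Hessian of f at 0 is [[-4, 0], [0, 0]] with rank 1, so corank 1. A Groebner basis of the Jacobian ideal J(f) in C{p,q} is {q^6, p}; counting standard monomials gives mu = 6. Corank 1: A-series; mu = 6 gives A_6.

A_{6}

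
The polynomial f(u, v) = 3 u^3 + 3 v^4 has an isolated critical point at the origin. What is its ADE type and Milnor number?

The Hessian of f at 0 is [[0, 0], [0, 0]] with rank 0, so corank 2. A Groebner basis of the Jacobian ideal J(f) in C{u,v} is {v^3, u^2}; counting standard monomials gives mu = 6. Corank 2; j^3 = 3*u^3 is a perfect cube, so E-series; the 4-jet and mu = 6 give E_6.

Type E_{6}, Milnor number mu = 6.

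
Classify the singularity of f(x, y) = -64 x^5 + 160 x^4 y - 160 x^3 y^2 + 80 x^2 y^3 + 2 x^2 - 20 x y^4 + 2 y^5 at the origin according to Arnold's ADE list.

The Hessian of f at 0 has rank 1. Corank 1: A-series; mu = 4 gives A_4.

A4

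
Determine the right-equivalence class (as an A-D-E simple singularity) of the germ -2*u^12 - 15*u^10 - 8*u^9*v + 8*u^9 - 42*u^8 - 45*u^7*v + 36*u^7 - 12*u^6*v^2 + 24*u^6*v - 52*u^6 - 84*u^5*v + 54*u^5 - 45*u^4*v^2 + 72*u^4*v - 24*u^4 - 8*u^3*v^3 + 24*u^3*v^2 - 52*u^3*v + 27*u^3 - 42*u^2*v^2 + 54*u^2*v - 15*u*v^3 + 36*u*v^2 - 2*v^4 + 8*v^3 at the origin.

E7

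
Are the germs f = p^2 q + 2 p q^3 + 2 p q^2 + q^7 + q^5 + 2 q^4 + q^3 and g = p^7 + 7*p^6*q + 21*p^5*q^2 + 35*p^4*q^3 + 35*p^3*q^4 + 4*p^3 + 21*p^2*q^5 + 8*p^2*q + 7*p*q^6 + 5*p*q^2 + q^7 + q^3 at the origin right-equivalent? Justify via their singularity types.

Yes.

The Hessian of f at 0 is [[0, 0], [0, 0]] with rank 0, so corank 2. A Groebner basis of the Jacobian ideal J(f) in C{p,q} is {p^2*q^2 - 2*p^2*q + p^2/7 - 20*p*q^2/7 + 8*p*q/7 + q^2, p^3 + 3*p^2*q - p^2/7 + 20*p*q^2/7 - 8*p*q/7 - q^2, p*q + q^3 + q^2}; counting standard monomials gives mu = 8. Corank 2; j^3 = q*(p + q)^2 has shape L^2 M (L != M), so D-series; mu = 8 gives D_8. The Hessian of g at 0 is [[0, 0], [0, 0]] with rank 0, so corank 2. A Groebner basis of the Jacobian ideal J(g) in C{p,q} is {-128*p*q/7 + q^6 - 64*q^2/7, p*q^2 + q^3/2, p^2 + 3*p*q/2 + q^2/2}; counting standard monomials gives mu = 8. Corank 2; j^3 = (p + q)*(2*p + q)^2 has shape L^2 M (L != M), so D-series; mu = 8 gives D_8. Both have type D_8, hence right-equivalent.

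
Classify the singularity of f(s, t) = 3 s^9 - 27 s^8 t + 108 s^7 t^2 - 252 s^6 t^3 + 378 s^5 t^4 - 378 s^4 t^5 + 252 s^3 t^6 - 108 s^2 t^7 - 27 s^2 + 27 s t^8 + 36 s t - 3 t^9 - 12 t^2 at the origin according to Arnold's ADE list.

The Hessian of f at 0 has rank 1. Corank 1: A-series; mu = 8 gives A_8.

A8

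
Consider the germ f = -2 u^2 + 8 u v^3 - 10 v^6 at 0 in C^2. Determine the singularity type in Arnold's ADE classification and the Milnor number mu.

The Hessian of f at 0 is [[-4, 0], [0, 0]] with rank 1, so corank 1. A Groebner basis of the Jacobian ideal J(f) in C{u,v} is {u*v^2, -u/2 + v^3, u^2}; counting standard monomials gives mu = 5. Corank 1: A-series; mu = 5 gives A_5.

Type A_5, Milnor number mu = 5.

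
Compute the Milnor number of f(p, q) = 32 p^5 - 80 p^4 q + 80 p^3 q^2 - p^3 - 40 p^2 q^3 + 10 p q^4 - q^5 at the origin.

The Hessian of f at 0 has rank 0. Corank 2; j^3 = -p^3 is a perfect cube, so E-series; the 5-jet and mu = 8 give E_8.

8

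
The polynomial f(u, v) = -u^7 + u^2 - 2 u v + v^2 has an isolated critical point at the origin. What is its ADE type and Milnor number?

Type A6, Milnor number mu = 6.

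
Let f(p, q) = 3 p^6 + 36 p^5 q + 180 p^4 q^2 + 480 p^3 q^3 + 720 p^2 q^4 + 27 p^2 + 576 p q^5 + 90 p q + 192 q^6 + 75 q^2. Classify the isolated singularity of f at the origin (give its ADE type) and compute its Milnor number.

The Hessian of f at 0 has rank 1. Corank 1: A-series; mu = 5 gives A_5.

Type A5, Milnor number mu = 5.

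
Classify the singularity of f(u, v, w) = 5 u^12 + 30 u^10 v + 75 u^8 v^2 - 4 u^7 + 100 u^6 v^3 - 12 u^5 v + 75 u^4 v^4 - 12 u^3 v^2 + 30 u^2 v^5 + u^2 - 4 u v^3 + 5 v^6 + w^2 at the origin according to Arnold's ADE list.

A5

The Hessian of f at 0 has rank 2. Corank 1: A-series; mu = 5 gives A_5.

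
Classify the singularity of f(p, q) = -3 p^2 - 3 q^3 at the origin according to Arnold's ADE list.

A_{2}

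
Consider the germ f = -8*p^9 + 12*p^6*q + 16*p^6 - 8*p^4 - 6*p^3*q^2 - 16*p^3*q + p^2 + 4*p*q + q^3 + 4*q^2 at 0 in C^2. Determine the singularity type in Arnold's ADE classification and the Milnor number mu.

Type A_{2}, Milnor number mu = 2.

The Hessian of f at 0 is [[2, 4], [4, 8]] with rank 1, so corank 1. A Groebner basis of the Jacobian ideal J(f) in C{p,q} is {q^2, p + 2*q}; counting standard monomials gives mu = 2. Corank 1: A-series; mu = 2 gives A_2.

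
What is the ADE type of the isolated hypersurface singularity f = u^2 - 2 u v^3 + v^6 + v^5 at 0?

The Hessian of f at 0 is [[2, 0], [0, 0]] with rank 1, so corank 1. A Groebner basis of the Jacobian ideal J(f) in C{u,v} is {-u + v^3, u^2, u*v}; counting standard monomials gives mu = 4. Corank 1: A-series; mu = 4 gives A_4.

A_{4}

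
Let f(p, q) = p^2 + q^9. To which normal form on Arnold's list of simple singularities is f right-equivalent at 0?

A_8

The Hessian of f at 0 has rank 1. Corank 1: A-series; mu = 8 gives A_8.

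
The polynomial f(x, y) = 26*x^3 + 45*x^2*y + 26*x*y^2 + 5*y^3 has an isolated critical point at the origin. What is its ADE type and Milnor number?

Type D_{4}, Milnor number mu = 4.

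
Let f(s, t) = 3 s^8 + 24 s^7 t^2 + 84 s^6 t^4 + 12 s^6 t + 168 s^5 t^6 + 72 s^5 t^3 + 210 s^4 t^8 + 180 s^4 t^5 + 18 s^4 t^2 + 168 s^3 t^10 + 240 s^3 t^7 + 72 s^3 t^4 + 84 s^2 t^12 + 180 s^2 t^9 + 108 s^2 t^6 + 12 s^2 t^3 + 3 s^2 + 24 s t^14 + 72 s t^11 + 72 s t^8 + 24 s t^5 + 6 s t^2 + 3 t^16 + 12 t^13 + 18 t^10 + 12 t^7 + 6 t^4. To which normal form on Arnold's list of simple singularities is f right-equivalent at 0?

A_{3}

The Hessian of f at 0 has rank 1. Corank 1: A-series; mu = 3 gives A_3.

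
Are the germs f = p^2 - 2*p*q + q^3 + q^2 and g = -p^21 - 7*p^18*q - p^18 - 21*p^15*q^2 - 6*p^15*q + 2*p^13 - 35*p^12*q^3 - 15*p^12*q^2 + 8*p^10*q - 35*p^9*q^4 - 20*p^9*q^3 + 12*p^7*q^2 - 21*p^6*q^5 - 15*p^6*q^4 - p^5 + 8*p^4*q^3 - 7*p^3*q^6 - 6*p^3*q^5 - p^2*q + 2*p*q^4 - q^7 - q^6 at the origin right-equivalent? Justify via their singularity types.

The Hessian of f at 0 is [[2, -2], [-2, 2]] with rank 1, so corank 1. A Groebner basis of the Jacobian ideal J(f) in C{p,q} is {q^2, p - q}; counting standard monomials gives mu = 2. Corank 1: A-series; mu = 2 gives A_2. The Hessian of g at 0 is [[0, 0], [0, 0]] with rank 0, so corank 2. A Groebner basis of the Jacobian ideal J(g) in C{p,q} is {-p*q + q^4, p^3, p^2*q, p^2/6 + p*q^2}; counting standard monomials gives mu = 7. Corank 2; j^3 = -p^2*q has shape L^2 M (L != M), so D-series; mu = 7 gives D_7. f is A_2 but g is D_7, hence not right-equivalent.

No.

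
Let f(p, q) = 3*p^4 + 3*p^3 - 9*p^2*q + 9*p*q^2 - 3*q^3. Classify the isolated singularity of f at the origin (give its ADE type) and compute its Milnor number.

Type E_{6}, Milnor number mu = 6.

The Hessian of f at 0 has rank 0. Corank 2; j^3 = 3*(p - q)^3 is a perfect cube, so E-series; the 4-jet and mu = 6 give E_6.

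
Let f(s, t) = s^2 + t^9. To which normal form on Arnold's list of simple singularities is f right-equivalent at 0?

A_8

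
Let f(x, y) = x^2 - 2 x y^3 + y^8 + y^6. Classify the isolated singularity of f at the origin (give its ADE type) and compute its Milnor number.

Type A_{7}, Milnor number mu = 7.

The Hessian of f at 0 has rank 1. Corank 1: A-series; mu = 7 gives A_7.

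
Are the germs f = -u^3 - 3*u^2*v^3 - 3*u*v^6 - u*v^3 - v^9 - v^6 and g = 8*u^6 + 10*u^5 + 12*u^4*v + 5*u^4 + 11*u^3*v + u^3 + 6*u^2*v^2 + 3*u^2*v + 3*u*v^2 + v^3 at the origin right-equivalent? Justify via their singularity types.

The Hessian of f at 0 is [[0, 0], [0, 0]] with rank 0, so corank 2. A Groebner basis of the Jacobian ideal J(f) in C{u,v} is {u^3, u*v^2, 3*u^2 + v^3}; counting standard monomials gives mu = 7. Corank 2; j^3 = -u^3 is a perfect cube, so E-series; the 4-jet and mu = 7 give E_7. The Hessian of g at 0 is [[0, 0], [0, 0]] with rank 0, so corank 2. A Groebner basis of the Jacobian ideal J(g) in C{u,v} is {-3*u^2/5 - 6*u*v/5 + v^4 - v^3/5 - 3*v^2/5, u^3 + 21*u^2/5 + 42*u*v/5 + 12*v^3/5 + 21*v^2/5, u^2*v - 3*u^2 - 6*u*v - 2*v^3 - 3*v^2, 8*u^2/5 + u*v^2 + 16*u*v/5 + 23*v^3/15 + 8*v^2/5}; counting standard monomials gives mu = 7. Corank 2; j^3 = (u + v)^3 is a perfect cube, so E-series; the 4-jet and mu = 7 give E_7. Both have type E_7, hence right-equivalent.

Yes.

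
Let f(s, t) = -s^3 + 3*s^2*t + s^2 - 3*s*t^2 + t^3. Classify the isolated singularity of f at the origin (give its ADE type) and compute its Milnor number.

The Hessian of f at 0 is [[2, 0], [0, 0]] with rank 1, so corank 1. A Groebner basis of the Jacobian ideal J(f) in C{s,t} is {t^2, s}; counting standard monomials gives mu = 2. Corank 1: A-series; mu = 2 gives A_2.

Type A2, Milnor number mu = 2.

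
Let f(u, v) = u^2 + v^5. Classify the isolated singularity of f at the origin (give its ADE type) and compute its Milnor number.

The Hessian of f at 0 has rank 1. Corank 1: A-series; mu = 4 gives A_4.

Type A_{4}, Milnor number mu = 4.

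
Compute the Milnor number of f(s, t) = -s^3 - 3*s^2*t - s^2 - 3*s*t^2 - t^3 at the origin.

2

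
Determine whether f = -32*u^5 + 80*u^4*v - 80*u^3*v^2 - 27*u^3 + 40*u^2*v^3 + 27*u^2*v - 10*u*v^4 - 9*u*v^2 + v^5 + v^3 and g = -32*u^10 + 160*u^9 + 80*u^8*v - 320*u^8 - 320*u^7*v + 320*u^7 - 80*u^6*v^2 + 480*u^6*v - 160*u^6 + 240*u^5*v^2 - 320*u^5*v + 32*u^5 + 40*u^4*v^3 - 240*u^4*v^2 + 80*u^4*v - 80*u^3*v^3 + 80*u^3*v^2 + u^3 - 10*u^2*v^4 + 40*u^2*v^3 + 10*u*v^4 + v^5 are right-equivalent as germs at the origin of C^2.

Yes.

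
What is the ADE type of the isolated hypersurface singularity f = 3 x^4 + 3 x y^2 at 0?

The Hessian of f at 0 has rank 0. Corank 2; j^3 = 3*x*y^2 has shape L^2 M (L != M), so D-series; mu = 5 gives D_5.

D_5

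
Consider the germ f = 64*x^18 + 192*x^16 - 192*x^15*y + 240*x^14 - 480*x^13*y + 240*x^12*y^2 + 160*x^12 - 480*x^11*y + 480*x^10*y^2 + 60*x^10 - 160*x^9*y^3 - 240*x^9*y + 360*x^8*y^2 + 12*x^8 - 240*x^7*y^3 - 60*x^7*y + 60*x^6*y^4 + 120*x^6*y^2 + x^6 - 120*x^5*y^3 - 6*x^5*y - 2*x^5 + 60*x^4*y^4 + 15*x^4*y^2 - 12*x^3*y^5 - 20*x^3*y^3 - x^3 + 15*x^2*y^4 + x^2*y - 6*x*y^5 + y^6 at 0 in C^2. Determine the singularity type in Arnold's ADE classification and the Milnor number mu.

Type D_7, Milnor number mu = 7.

The Hessian of f at 0 has rank 0. Corank 2; j^3 = -x^2*(x - y) has shape L^2 M (L != M), so D-series; mu = 7 gives D_7.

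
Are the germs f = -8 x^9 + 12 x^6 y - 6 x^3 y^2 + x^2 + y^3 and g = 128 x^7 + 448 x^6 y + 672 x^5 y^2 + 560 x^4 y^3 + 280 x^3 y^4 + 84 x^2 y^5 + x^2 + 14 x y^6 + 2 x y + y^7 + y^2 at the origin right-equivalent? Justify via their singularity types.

No.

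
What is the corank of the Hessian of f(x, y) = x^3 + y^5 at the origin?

2

Hessian at 0 has rank 0.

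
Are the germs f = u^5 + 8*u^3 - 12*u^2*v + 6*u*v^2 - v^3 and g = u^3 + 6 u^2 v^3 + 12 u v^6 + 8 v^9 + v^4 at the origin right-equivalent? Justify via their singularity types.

The Hessian of f at 0 has rank 0. Corank 2; j^3 = (2*u - v)^3 is a perfect cube, so E-series; the 5-jet and mu = 8 give E_8. The Hessian of g at 0 has rank 0. Corank 2; j^3 = u^3 is a perfect cube, so E-series; the 4-jet and mu = 6 give E_6. f is E_8 but g is E_6, hence not right-equivalent.

No.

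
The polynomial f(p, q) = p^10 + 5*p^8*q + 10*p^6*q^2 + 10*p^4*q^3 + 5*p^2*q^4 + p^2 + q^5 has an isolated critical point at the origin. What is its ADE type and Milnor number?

Type A_4, Milnor number mu = 4.

The Hessian of f at 0 has rank 1. Corank 1: A-series; mu = 4 gives A_4.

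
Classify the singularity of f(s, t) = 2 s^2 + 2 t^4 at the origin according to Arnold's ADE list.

A_{3}

The Hessian of f at 0 has rank 1. Corank 1: A-series; mu = 3 gives A_3.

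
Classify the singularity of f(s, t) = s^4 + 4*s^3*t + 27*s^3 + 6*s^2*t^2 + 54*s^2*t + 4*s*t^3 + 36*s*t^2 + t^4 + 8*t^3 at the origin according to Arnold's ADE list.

E_6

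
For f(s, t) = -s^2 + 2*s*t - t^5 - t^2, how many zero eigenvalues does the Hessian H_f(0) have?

Hessian at 0 has rank 1.

1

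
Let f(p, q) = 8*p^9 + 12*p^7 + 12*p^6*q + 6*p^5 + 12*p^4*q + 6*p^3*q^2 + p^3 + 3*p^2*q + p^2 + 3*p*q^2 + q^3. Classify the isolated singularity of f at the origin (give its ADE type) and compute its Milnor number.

Type A_2, Milnor number mu = 2.

The Hessian of f at 0 is [[2, 0], [0, 0]] with rank 1, so corank 1. A Groebner basis of the Jacobian ideal J(f) in C{p,q} is {q^2, p}; counting standard monomials gives mu = 2. Corank 1: A-series; mu = 2 gives A_2.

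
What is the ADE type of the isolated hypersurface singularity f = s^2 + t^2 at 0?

A_1

The Hessian of f at 0 is [[2, 0], [0, 2]] with rank 2, so corank 0. A Groebner basis of the Jacobian ideal J(f) in C{s,t} is {s, t}; counting standard monomials gives mu = 1. Corank 0: nondegenerate Morse point, so A_1.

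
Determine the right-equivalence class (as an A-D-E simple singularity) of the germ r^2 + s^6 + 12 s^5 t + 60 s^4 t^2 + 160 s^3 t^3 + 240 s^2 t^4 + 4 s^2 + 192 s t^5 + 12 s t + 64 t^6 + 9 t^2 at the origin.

A_{5}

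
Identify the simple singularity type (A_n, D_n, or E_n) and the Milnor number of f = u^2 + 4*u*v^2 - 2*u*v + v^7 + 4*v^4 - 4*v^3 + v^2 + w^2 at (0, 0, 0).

The Hessian of f at 0 has rank 2. Corank 1: A-series; mu = 6 gives A_6.

Type A_6, Milnor number mu = 6.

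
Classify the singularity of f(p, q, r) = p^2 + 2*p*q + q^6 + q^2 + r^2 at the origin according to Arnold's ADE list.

A_5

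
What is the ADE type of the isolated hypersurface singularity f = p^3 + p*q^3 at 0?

E_7

The Hessian of f at 0 has rank 0. Corank 2; j^3 = p^3 is a perfect cube, so E-series; the 4-jet and mu = 7 give E_7.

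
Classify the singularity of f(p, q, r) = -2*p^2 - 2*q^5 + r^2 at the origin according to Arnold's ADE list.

A4

The Hessian of f at 0 has rank 2. Corank 1: A-series; mu = 4 gives A_4.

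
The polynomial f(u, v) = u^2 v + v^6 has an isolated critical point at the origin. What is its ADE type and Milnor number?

Type D_7, Milnor number mu = 7.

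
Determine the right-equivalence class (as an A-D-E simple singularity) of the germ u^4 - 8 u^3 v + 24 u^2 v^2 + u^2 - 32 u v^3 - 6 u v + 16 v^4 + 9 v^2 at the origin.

The Hessian of f at 0 has rank 1. Corank 1: A-series; mu = 3 gives A_3.

A3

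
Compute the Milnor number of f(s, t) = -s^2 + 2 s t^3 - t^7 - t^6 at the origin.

6

The Hessian of f at 0 is [[-2, 0], [0, 0]] with rank 1, so corank 1. A Groebner basis of the Jacobian ideal J(f) in C{s,t} is {-s + t^3, s^2}; counting standard monomials gives mu = 6. Corank 1: A-series; mu = 6 gives A_6.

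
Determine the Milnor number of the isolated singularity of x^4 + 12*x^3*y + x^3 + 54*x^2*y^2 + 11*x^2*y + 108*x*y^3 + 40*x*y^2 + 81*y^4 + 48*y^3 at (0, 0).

The Hessian of f at 0 has rank 0. Corank 2; j^3 = (x + 3*y)*(x + 4*y)^2 has shape L^2 M (L != M), so D-series; mu = 5 gives D_5.

5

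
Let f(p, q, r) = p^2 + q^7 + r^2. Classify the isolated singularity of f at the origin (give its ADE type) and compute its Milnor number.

Type A_{6}, Milnor number mu = 6.

The Hessian of f at 0 has rank 2. Corank 1: A-series; mu = 6 gives A_6.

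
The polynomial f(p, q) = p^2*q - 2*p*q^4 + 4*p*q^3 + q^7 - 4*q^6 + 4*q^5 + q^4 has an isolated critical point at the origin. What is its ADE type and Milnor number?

Type D_5, Milnor number mu = 5.

The Hessian of f at 0 has rank 0. Corank 2; j^3 = p^2*q has shape L^2 M (L != M), so D-series; mu = 5 gives D_5.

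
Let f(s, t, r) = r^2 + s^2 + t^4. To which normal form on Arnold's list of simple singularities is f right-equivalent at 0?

A_{3}

The Hessian of f at 0 has rank 2. Corank 1: A-series; mu = 3 gives A_3.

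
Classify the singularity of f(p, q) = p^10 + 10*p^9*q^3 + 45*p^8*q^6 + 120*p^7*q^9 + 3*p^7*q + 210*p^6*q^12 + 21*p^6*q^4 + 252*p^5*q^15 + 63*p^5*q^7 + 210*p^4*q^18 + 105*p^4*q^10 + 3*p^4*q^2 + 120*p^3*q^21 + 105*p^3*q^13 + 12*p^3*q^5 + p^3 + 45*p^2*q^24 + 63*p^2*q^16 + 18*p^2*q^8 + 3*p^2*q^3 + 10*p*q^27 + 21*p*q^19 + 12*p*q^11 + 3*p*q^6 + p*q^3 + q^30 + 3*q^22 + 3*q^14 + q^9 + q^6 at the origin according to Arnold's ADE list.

E_{7}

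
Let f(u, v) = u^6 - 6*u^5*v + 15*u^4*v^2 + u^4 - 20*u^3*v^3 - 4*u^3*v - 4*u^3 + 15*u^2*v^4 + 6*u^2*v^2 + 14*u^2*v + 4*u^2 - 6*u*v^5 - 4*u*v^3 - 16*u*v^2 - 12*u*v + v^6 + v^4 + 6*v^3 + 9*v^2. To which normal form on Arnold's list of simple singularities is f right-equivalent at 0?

The Hessian of f at 0 has rank 1. Corank 1: A-series; mu = 5 gives A_5.

A5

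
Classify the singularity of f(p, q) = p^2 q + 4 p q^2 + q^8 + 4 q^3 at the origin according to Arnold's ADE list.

The Hessian of f at 0 has rank 0. Corank 2; j^3 = q*(p + 2*q)^2 has shape L^2 M (L != M), so D-series; mu = 9 gives D_9.

D_{9}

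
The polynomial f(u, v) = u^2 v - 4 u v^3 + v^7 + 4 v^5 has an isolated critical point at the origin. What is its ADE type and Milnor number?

Type D8, Milnor number mu = 8.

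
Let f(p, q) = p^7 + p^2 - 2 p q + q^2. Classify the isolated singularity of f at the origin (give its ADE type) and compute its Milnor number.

Type A_{6}, Milnor number mu = 6.

The Hessian of f at 0 is [[2, -2], [-2, 2]] with rank 1, so corank 1. A Groebner basis of the Jacobian ideal J(f) in C{p,q} is {q^6, p - q}; counting standard monomials gives mu = 6. Corank 1: A-series; mu = 6 gives A_6.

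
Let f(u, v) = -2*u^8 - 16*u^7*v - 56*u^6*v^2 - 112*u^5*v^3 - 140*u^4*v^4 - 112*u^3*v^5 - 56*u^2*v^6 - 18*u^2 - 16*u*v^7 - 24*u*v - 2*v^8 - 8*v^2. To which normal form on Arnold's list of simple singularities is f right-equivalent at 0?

A_{7}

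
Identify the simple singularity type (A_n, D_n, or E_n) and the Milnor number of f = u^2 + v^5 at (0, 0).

Type A4, Milnor number mu = 4.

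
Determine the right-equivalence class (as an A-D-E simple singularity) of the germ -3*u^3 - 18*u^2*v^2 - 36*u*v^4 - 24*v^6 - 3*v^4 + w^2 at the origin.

The Hessian of f at 0 has rank 1. Corank 2; j^3 = -3*u^3 is a perfect cube, so E-series; the 4-jet and mu = 6 give E_6.

E_6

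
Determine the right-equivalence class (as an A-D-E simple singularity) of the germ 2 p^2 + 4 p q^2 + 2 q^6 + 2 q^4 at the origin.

A_{5}

The Hessian of f at 0 has rank 1. Corank 1: A-series; mu = 5 gives A_5.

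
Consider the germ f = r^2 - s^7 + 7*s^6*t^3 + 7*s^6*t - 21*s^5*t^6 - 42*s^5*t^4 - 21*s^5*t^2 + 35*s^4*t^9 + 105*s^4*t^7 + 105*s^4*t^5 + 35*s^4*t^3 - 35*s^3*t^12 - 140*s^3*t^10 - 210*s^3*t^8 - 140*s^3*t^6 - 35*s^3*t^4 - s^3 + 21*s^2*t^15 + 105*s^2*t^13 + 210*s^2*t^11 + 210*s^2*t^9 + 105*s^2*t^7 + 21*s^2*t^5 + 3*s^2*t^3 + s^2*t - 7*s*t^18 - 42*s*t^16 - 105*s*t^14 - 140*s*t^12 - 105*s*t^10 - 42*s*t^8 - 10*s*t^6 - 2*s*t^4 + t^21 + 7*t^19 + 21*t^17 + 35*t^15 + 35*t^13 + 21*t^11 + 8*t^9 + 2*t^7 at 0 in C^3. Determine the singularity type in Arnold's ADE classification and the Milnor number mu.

The Hessian of f at 0 has rank 1. Corank 2; j^3 = -s^2*(s - t) has shape L^2 M (L != M), so D-series; mu = 8 gives D_8.

Type D_{8}, Milnor number mu = 8.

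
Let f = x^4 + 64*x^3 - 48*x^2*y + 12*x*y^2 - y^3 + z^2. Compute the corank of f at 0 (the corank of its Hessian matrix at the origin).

2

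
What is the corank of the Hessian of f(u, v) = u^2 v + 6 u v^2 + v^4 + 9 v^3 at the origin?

2

The Hessian at 0 is [[0, 0], [0, 0]] of rank 0; hence corank 2.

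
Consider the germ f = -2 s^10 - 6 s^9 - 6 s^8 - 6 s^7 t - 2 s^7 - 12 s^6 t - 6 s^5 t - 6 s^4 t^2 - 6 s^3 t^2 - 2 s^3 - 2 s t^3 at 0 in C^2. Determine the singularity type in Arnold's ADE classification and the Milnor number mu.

Type E_7, Milnor number mu = 7.

The Hessian of f at 0 is [[0, 0], [0, 0]] with rank 0, so corank 2. A Groebner basis of the Jacobian ideal J(f) in C{s,t} is {s^3, s*t^2, 3*s^2 + t^3}; counting standard monomials gives mu = 7. Corank 2; j^3 = -2*s^3 is a perfect cube, so E-series; the 4-jet and mu = 7 give E_7.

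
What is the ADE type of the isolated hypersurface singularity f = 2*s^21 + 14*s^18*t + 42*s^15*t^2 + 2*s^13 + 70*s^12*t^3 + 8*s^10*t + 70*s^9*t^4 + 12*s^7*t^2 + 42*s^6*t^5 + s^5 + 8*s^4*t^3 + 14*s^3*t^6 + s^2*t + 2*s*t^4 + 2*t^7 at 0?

The Hessian of f at 0 has rank 0. Corank 2; j^3 = s^2*t has shape L^2 M (L != M), so D-series; mu = 8 gives D_8.

D_{8}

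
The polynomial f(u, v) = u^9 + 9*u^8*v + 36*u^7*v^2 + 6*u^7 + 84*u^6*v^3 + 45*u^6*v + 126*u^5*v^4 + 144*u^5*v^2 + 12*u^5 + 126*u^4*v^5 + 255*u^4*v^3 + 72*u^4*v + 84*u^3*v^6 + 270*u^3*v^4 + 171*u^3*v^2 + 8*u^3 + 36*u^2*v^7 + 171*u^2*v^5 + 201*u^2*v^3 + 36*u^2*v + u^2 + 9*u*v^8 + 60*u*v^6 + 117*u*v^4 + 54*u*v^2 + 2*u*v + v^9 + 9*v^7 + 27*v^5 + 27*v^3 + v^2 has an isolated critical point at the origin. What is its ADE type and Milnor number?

Type A2, Milnor number mu = 2.

The Hessian of f at 0 is [[2, 2], [2, 2]] with rank 1, so corank 1. A Groebner basis of the Jacobian ideal J(f) in C{u,v} is {v^2, u + v}; counting standard monomials gives mu = 2. Corank 1: A-series; mu = 2 gives A_2.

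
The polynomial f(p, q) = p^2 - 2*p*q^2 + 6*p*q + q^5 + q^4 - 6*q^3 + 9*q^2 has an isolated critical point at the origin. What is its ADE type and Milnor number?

The Hessian of f at 0 has rank 1. Corank 1: A-series; mu = 4 gives A_4.

Type A4, Milnor number mu = 4.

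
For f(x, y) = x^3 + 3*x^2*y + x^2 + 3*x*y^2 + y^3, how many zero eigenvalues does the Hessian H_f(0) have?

Hessian at 0 has rank 1.

1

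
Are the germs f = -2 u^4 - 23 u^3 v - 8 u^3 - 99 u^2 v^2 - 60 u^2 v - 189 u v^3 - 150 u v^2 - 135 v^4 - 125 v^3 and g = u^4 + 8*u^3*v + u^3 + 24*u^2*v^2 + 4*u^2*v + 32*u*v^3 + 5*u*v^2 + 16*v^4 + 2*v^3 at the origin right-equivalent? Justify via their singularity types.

No.

The Hessian of f at 0 is [[0, 0], [0, 0]] with rank 0, so corank 2. A Groebner basis of the Jacobian ideal J(f) in C{u,v} is {768*u^2 + 3840*u*v + v^4 + 8*v^3 + 4800*v^2, u^3 + 660*u^2 + 3300*u*v + 45*v^3/2 + 4125*v^2, u^2*v - 168*u^2 - 840*u*v - 8*v^3 - 1050*v^2, 32*u^2 + u*v^2 + 160*u*v + 17*v^3/6 + 200*v^2}; counting standard monomials gives mu = 7. Corank 2; j^3 = -(2*u + 5*v)^3 is a perfect cube, so E-series; the 4-jet and mu = 7 give E_7. The Hessian of g at 0 is [[0, 0], [0, 0]] with rank 0, so corank 2. A Groebner basis of the Jacobian ideal J(g) in C{u,v} is {u*v^2 + u*v/4 + v^2/4, -u*v/4 + v^3 - v^2/4, u^2 + 3*u*v + 2*v^2}; counting standard monomials gives mu = 5. Corank 2; j^3 = (u + v)^2*(u + 2*v) has shape L^2 M (L != M), so D-series; mu = 5 gives D_5. f is E_7 but g is D_5, hence not right-equivalent.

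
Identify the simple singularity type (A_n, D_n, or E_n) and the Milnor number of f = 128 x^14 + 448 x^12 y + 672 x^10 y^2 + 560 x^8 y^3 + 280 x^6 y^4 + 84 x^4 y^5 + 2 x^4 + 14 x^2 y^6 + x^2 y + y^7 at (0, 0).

Type D8, Milnor number mu = 8.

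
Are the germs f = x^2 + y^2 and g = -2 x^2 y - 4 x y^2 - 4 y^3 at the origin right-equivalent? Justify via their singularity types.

The Hessian of f at 0 is [[2, 0], [0, 2]] with rank 2, so corank 0. A Groebner basis of the Jacobian ideal J(f) in C{x,y} is {x, y}; counting standard monomials gives mu = 1. Corank 0: nondegenerate Morse point, so A_1. The Hessian of g at 0 is [[0, 0], [0, 0]] with rank 0, so corank 2. A Groebner basis of the Jacobian ideal J(g) in C{x,y} is {y^3, x^2 + 2*y^2, x*y + y^2}; counting standard monomials gives mu = 4. Corank 2; j^3 = -2*y*(x^2 + 2*x*y + 2*y^2) splits into three distinct lines over C (the quadratic factor has nonzero discriminant), so D_4. f is A_1 but g is D_4, hence not right-equivalent.

No.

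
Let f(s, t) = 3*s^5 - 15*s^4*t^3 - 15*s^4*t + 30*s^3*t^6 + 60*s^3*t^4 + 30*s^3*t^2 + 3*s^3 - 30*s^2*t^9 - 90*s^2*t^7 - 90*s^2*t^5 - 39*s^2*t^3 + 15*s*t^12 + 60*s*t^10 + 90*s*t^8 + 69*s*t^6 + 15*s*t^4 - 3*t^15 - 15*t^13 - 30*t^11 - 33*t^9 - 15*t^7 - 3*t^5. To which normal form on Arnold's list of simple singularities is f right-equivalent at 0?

E8

The Hessian of f at 0 has rank 0. Corank 2; j^3 = 3*s^3 is a perfect cube, so E-series; the 5-jet and mu = 8 give E_8.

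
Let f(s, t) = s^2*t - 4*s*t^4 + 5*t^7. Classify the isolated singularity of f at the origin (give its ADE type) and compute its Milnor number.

The Hessian of f at 0 is [[0, 0], [0, 0]] with rank 0, so corank 2. A Groebner basis of the Jacobian ideal J(f) in C{s,t} is {2*s^2/3 + s*t^3, -s*t/2 + t^4, s^3, s^2*t}; counting standard monomials gives mu = 8. Corank 2; j^3 = s^2*t has shape L^2 M (L != M), so D-series; mu = 8 gives D_8.

Type D_{8}, Milnor number mu = 8.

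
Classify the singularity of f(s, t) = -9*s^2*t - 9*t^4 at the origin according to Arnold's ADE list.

D_5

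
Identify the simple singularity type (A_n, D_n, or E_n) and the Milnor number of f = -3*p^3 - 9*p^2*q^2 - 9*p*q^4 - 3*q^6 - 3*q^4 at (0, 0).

The Hessian of f at 0 has rank 0. Corank 2; j^3 = -3*p^3 is a perfect cube, so E-series; the 4-jet and mu = 6 give E_6.

Type E6, Milnor number mu = 6.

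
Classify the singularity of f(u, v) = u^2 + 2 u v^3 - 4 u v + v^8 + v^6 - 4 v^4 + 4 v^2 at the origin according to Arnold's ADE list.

A_{7}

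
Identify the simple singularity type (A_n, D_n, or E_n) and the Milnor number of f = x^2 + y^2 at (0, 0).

Type A1, Milnor number mu = 1.

The Hessian of f at 0 is [[2, 0], [0, 2]] with rank 2, so corank 0. A Groebner basis of the Jacobian ideal J(f) in C{x,y} is {x, y}; counting standard monomials gives mu = 1. Corank 0: nondegenerate Morse point, so A_1.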